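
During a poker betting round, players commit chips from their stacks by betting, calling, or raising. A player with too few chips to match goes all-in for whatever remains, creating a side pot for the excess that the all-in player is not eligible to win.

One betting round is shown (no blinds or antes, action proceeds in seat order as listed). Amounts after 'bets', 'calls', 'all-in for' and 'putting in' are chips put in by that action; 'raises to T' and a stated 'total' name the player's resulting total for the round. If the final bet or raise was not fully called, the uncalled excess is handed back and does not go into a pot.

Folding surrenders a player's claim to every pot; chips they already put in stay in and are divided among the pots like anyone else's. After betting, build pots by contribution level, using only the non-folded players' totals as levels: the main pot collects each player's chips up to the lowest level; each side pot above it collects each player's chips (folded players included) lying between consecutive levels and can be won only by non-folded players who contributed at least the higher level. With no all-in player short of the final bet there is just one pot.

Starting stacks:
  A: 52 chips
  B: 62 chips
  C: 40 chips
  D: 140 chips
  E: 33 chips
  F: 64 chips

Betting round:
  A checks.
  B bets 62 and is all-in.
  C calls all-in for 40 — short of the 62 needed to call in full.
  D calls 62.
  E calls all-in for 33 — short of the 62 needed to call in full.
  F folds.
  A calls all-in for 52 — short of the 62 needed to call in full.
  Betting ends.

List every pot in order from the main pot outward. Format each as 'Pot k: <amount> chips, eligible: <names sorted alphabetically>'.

Contributions: A=52, B=62, C=40, D=62, E=33
Folded: F
Pot levels (distinct totals of non-folded players): 33, 40, 52, 62
Layer 1-33: 33 each from A, B, C, D, E = 33*5 = 165 chips; eligible A, B, C, D, E
Layer 34-40: 7 each from A, B, C, D = 7*4 = 28 chips; eligible A, B, C, D
Layer 41-52: 12 each from A, B, D = 12*3 = 36 chips; eligible A, B, D
Layer 53-62: 10 each from B, D = 10*2 = 20 chips; eligible B, D

Pot 1: 165 chips, eligible: A, B, C, D, E
Pot 2: 28 chips, eligible: A, B, C, D
Pot 3: 36 chips, eligible: A, B, D
Pot 4: 20 chips, eligible: B, D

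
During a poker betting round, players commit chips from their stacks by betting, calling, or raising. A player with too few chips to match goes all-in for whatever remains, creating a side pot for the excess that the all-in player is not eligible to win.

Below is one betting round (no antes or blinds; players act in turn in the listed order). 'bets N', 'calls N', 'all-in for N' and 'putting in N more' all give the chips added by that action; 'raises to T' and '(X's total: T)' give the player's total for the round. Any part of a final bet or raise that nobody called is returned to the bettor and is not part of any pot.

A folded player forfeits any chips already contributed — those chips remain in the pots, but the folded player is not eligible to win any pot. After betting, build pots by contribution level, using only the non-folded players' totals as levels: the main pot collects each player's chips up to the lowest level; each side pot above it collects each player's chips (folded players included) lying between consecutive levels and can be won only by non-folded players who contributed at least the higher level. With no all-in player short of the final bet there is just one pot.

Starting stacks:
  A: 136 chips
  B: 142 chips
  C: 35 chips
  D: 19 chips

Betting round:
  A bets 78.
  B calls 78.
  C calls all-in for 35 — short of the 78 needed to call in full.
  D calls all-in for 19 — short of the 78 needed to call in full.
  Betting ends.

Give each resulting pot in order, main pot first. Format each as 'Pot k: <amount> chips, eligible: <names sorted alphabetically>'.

Pot 1: 76 chips, eligible: A, B, C, D
Pot 2: 48 chips, eligible: A, B, C
Pot 3: 86 chips, eligible: A, B

Derivation:
Contributions: A=78, B=78, C=35, D=19
Pot levels (distinct totals of non-folded players): 19, 35, 78
Layer 1-19: 19 each from A, B, C, D = 19*4 = 76 chips; eligible A, B, C, D
Layer 20-35: 16 each from A, B, C = 16*3 = 48 chips; eligible A, B, C
Layer 36-78: 43 each from A, B = 43*2 = 86 chips; eligible A, B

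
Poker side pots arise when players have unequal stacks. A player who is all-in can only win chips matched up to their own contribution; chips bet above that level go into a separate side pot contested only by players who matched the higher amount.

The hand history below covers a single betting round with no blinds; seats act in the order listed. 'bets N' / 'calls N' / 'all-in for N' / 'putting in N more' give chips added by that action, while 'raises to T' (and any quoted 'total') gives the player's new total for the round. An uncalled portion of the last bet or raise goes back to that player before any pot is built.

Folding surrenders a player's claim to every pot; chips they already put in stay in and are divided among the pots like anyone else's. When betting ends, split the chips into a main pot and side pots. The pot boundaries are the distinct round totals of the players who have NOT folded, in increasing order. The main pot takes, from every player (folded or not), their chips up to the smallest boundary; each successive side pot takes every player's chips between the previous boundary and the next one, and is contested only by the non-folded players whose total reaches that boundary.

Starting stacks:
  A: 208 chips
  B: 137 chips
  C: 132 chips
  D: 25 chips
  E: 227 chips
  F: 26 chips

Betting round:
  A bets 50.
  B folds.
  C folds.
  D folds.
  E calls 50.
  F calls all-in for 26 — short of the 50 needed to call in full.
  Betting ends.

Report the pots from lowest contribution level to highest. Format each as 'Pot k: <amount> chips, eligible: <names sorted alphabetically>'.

Pot 1: 78 chips, eligible: A, E, F
Pot 2: 48 chips, eligible: A, E

Derivation:
Contributions: A=50, E=50, F=26
Folded: B, C, D
Pot levels (distinct totals of non-folded players): 26, 50
Layer 1-26: 26 each from A, E, F = 26*3 = 78 chips; eligible A, E, F
Layer 27-50: 24 each from A, E = 24*2 = 48 chips; eligible A, E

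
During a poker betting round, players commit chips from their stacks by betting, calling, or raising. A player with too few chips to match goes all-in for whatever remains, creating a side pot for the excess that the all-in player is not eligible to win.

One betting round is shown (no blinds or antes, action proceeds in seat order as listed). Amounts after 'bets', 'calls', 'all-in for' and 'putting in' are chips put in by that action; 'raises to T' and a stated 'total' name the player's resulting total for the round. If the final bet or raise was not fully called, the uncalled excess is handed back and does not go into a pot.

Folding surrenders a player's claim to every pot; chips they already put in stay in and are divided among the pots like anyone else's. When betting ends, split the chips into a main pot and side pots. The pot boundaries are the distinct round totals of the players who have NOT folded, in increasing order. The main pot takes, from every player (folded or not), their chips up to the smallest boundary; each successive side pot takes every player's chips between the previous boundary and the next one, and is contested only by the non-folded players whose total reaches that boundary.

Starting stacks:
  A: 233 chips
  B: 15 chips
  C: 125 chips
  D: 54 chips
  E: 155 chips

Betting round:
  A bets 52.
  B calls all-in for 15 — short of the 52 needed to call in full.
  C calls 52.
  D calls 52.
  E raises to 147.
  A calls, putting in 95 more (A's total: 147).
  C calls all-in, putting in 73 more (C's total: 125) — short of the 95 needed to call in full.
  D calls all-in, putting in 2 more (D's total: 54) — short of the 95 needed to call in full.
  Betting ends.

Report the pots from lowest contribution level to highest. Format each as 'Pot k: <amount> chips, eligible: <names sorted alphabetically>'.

Pot 1: 75 chips, eligible: A, B, C, D, E
Pot 2: 156 chips, eligible: A, C, D, E
Pot 3: 213 chips, eligible: A, C, E
Pot 4: 44 chips, eligible: A, E

Derivation:
Contributions: A=147, B=15, C=125, D=54, E=147
Pot levels (distinct totals of non-folded players): 15, 54, 125, 147
Layer 1-15: 15 each from A, B, C, D, E = 15*5 = 75 chips; eligible A, B, C, D, E
Layer 16-54: 39 each from A, C, D, E = 39*4 = 156 chips; eligible A, C, D, E
Layer 55-125: 71 each from A, C, E = 71*3 = 213 chips; eligible A, C, E
Layer 126-147: 22 each from A, E = 22*2 = 44 chips; eligible A, E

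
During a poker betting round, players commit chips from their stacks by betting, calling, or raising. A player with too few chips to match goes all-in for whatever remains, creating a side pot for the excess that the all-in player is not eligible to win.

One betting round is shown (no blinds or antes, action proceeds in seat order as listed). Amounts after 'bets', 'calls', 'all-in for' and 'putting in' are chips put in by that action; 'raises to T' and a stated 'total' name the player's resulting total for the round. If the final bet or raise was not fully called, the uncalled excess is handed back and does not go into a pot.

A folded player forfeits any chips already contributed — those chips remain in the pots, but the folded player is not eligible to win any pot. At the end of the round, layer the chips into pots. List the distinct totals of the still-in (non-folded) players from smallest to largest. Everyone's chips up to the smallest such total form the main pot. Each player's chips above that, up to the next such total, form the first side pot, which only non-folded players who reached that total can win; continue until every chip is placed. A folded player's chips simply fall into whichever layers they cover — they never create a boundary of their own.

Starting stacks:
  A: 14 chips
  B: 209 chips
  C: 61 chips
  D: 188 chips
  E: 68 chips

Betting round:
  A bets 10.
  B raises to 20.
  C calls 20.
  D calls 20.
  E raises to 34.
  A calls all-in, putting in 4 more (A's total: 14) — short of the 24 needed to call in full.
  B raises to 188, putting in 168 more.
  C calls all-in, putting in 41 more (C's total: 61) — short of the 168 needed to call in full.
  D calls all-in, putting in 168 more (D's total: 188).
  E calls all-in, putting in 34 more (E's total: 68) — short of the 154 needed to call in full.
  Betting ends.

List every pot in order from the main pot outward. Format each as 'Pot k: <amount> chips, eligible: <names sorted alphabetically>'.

Pot 1: 70 chips, eligible: A, B, C, D, E
Pot 2: 188 chips, eligible: B, C, D, E
Pot 3: 21 chips, eligible: B, D, E
Pot 4: 240 chips, eligible: B, D

Derivation:
Contributions: A=14, B=188, C=61, D=188, E=68
Pot levels (distinct totals of non-folded players): 14, 61, 68, 188
Layer 1-14: 14 each from A, B, C, D, E = 14*5 = 70 chips; eligible A, B, C, D, E
Layer 15-61: 47 each from B, C, D, E = 47*4 = 188 chips; eligible B, C, D, E
Layer 62-68: 7 each from B, D, E = 7*3 = 21 chips; eligible B, D, E
Layer 69-188: 120 each from B, D = 120*2 = 240 chips; eligible B, D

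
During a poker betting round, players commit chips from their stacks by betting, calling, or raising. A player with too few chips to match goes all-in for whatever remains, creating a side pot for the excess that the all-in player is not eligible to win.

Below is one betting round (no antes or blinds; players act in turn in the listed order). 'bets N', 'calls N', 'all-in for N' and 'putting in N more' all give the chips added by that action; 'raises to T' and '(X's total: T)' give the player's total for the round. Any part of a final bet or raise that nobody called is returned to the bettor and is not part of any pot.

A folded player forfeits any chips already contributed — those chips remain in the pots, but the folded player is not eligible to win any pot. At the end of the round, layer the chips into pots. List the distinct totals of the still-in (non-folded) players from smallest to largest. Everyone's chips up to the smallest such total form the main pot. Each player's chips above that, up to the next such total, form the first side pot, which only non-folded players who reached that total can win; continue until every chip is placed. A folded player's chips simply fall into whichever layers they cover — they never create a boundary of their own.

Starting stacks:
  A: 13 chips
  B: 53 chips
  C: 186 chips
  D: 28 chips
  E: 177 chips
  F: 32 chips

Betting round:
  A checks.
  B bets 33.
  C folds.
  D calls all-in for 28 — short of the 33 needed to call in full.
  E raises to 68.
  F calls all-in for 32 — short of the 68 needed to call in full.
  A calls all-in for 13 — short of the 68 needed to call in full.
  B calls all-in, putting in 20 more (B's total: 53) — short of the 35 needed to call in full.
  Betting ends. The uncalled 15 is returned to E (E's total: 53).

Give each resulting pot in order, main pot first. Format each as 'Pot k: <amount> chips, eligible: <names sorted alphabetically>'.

Contributions (after 15 returned to E): A=13, B=53, D=28, E=53, F=32
Folded: C
Pot levels (distinct totals of non-folded players): 13, 28, 32, 53
Layer 1-13: 13 each from A, B, D, E, F = 13*5 = 65 chips; eligible A, B, D, E, F
Layer 14-28: 15 each from B, D, E, F = 15*4 = 60 chips; eligible B, D, E, F
Layer 29-32: 4 each from B, E, F = 4*3 = 12 chips; eligible B, E, F
Layer 33-53: 21 each from B, E = 21*2 = 42 chips; eligible B, E

Pot 1: 65 chips, eligible: A, B, D, E, F
Pot 2: 60 chips, eligible: B, D, E, F
Pot 3: 12 chips, eligible: B, E, F
Pot 4: 42 chips, eligible: B, E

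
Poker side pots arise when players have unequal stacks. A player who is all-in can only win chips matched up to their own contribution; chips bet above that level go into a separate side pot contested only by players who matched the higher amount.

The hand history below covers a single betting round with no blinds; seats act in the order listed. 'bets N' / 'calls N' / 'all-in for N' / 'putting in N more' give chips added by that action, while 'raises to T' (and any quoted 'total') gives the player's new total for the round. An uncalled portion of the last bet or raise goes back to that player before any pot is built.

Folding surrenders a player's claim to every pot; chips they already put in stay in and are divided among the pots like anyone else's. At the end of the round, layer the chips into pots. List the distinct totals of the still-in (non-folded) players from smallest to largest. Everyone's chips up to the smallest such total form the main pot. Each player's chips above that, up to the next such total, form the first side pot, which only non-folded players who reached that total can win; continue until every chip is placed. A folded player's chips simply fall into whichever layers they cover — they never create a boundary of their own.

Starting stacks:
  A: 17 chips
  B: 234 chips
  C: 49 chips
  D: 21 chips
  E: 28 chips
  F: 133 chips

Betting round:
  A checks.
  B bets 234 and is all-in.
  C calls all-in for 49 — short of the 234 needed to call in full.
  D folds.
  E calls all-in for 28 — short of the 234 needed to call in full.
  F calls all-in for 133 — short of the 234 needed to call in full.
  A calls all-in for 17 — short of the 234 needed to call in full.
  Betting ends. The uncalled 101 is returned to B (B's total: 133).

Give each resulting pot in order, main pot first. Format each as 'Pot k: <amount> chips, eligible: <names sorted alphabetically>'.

Pot 1: 85 chips, eligible: A, B, C, E, F
Pot 2: 44 chips, eligible: B, C, E, F
Pot 3: 63 chips, eligible: B, C, F
Pot 4: 168 chips, eligible: B, F

Derivation:
Contributions (after 101 returned to B): A=17, B=133, C=49, E=28, F=133
Folded: D
Pot levels (distinct totals of non-folded players): 17, 28, 49, 133
Layer 1-17: 17 each from A, B, C, E, F = 17*5 = 85 chips; eligible A, B, C, E, F
Layer 18-28: 11 each from B, C, E, F = 11*4 = 44 chips; eligible B, C, E, F
Layer 29-49: 21 each from B, C, F = 21*3 = 63 chips; eligible B, C, F
Layer 50-133: 84 each from B, F = 84*2 = 168 chips; eligible B, F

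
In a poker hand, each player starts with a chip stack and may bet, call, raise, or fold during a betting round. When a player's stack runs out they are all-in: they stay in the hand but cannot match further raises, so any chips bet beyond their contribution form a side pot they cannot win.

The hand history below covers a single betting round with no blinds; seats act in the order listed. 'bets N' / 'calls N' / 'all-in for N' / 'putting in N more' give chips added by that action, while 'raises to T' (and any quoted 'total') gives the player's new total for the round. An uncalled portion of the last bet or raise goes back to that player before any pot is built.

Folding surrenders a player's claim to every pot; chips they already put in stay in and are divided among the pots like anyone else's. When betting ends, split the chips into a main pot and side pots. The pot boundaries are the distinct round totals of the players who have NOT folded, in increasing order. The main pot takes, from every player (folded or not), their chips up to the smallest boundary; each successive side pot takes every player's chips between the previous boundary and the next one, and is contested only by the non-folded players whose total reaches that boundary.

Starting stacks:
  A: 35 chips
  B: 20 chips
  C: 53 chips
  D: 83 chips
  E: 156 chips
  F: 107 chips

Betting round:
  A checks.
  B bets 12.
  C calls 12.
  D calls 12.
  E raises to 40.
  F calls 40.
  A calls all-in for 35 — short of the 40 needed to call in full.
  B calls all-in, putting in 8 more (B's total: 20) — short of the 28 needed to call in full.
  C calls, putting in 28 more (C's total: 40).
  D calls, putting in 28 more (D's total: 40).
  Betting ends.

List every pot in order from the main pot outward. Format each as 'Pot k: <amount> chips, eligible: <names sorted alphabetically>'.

Contributions: A=35, B=20, C=40, D=40, E=40, F=40
Pot levels (distinct totals of non-folded players): 20, 35, 40
Layer 1-20: 20 each from A, B, C, D, E, F = 20*6 = 120 chips; eligible A, B, C, D, E, F
Layer 21-35: 15 each from A, C, D, E, F = 15*5 = 75 chips; eligible A, C, D, E, F
Layer 36-40: 5 each from C, D, E, F = 5*4 = 20 chips; eligible C, D, E, F

Pot 1: 120 chips, eligible: A, B, C, D, E, F
Pot 2: 75 chips, eligible: A, C, D, E, F
Pot 3: 20 chips, eligible: C, D, E, F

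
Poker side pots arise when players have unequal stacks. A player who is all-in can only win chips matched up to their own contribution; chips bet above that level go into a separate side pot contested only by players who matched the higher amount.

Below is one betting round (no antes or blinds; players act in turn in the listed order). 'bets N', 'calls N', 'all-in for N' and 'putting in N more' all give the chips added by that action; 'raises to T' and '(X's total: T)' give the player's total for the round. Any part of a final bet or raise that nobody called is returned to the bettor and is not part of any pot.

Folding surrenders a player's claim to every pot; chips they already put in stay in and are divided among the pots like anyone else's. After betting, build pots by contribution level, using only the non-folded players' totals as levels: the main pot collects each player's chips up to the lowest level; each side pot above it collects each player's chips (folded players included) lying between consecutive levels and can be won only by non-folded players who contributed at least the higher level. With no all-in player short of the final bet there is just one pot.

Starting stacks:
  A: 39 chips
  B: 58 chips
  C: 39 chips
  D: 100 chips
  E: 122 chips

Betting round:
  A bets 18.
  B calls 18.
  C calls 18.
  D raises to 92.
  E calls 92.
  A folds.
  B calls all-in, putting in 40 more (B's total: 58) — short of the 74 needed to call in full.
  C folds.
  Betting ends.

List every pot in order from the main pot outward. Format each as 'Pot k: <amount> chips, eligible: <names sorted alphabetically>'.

Pot 1: 210 chips, eligible: B, D, E
Pot 2: 68 chips, eligible: D, E

Derivation:
Contributions: A=18, B=58, C=18, D=92, E=92
Folded: A, C
Pot levels (distinct totals of non-folded players): 58, 92
Layer 1-58: A 18 + B 58 + C 18 + D 58 + E 58 = 210 chips; eligible B, D, E
Layer 59-92: 34 each from D, E = 34*2 = 68 chips; eligible D, E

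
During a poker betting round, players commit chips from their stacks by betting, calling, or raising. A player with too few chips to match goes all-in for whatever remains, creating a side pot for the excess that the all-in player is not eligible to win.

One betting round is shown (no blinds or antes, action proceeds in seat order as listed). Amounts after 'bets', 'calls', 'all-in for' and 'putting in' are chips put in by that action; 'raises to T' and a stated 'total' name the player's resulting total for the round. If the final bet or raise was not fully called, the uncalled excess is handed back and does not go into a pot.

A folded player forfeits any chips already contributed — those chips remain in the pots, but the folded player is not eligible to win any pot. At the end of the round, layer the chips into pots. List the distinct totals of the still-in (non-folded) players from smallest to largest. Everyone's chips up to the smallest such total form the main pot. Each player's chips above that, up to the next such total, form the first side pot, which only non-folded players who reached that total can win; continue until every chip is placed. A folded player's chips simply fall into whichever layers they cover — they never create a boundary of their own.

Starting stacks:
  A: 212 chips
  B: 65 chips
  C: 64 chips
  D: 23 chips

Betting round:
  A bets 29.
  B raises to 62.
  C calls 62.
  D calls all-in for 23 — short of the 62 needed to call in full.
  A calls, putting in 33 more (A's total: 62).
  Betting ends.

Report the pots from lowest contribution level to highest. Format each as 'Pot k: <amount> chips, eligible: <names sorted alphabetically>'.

Pot 1: 92 chips, eligible: A, B, C, D
Pot 2: 117 chips, eligible: A, B, C

Derivation:
Contributions: A=62, B=62, C=62, D=23
Pot levels (distinct totals of non-folded players): 23, 62
Layer 1-23: 23 each from A, B, C, D = 23*4 = 92 chips; eligible A, B, C, D
Layer 24-62: 39 each from A, B, C = 39*3 = 117 chips; eligible A, B, C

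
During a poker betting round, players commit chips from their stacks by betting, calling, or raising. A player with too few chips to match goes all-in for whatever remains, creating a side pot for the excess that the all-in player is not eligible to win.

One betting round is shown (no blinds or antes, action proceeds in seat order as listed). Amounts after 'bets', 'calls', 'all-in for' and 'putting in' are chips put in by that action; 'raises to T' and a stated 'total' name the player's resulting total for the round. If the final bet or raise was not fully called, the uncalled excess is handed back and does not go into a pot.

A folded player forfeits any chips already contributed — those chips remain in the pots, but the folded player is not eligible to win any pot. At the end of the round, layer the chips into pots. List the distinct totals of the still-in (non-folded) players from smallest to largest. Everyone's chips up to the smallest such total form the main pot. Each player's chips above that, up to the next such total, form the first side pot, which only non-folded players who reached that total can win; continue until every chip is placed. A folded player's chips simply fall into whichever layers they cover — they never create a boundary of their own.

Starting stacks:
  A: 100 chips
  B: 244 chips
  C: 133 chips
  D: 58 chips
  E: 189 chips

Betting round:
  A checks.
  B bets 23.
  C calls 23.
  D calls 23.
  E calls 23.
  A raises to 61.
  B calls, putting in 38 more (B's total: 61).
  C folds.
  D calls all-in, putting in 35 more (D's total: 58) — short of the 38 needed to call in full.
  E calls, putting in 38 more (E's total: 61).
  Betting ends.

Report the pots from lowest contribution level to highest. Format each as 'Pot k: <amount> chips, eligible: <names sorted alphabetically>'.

Contributions: A=61, B=61, C=23, D=58, E=61
Folded: C
Pot levels (distinct totals of non-folded players): 58, 61
Layer 1-58: A 58 + B 58 + C 23 + D 58 + E 58 = 255 chips; eligible A, B, D, E
Layer 59-61: 3 each from A, B, E = 3*3 = 9 chips; eligible A, B, E

Pot 1: 255 chips, eligible: A, B, D, E
Pot 2: 9 chips, eligible: A, B, E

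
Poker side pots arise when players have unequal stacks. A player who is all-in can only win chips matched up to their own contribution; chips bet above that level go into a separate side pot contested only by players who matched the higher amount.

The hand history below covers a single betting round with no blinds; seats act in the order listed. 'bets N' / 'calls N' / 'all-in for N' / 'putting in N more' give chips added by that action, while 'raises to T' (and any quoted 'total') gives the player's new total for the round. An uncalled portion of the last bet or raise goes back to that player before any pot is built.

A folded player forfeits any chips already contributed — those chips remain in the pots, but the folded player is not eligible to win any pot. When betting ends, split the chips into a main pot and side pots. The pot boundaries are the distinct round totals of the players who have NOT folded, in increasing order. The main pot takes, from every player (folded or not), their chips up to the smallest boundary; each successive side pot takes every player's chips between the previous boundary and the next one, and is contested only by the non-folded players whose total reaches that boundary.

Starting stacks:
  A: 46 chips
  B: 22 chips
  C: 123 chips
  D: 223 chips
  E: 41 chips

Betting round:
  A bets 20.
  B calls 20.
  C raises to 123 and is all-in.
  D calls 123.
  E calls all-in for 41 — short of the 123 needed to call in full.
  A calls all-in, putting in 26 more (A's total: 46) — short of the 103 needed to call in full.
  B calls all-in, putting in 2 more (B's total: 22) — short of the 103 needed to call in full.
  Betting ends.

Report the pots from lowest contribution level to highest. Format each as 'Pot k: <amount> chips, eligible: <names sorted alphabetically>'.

Pot 1: 110 chips, eligible: A, B, C, D, E
Pot 2: 76 chips, eligible: A, C, D, E
Pot 3: 15 chips, eligible: A, C, D
Pot 4: 154 chips, eligible: C, D

Derivation:
Contributions: A=46, B=22, C=123, D=123, E=41
Pot levels (distinct totals of non-folded players): 22, 41, 46, 123
Layer 1-22: 22 each from A, B, C, D, E = 22*5 = 110 chips; eligible A, B, C, D, E
Layer 23-41: 19 each from A, C, D, E = 19*4 = 76 chips; eligible A, C, D, E
Layer 42-46: 5 each from A, C, D = 5*3 = 15 chips; eligible A, C, D
Layer 47-123: 77 each from C, D = 77*2 = 154 chips; eligible C, D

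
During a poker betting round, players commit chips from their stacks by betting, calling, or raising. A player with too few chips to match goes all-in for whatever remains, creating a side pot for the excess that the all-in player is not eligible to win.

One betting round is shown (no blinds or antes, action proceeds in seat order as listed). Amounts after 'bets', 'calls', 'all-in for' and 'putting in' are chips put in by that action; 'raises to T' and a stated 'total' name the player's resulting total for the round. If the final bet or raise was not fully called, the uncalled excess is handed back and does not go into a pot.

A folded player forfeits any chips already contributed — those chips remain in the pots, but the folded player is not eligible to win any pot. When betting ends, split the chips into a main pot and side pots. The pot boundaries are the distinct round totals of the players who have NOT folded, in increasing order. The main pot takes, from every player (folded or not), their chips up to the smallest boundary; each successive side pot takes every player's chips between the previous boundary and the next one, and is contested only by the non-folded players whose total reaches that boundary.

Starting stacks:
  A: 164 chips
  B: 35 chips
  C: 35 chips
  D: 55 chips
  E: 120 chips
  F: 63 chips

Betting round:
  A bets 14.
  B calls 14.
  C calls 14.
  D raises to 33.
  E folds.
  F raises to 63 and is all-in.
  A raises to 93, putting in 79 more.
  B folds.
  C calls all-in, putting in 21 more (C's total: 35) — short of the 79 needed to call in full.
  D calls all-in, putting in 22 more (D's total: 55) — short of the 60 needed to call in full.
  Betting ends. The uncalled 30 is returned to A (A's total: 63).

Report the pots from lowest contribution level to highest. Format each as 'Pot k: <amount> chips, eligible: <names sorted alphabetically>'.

Contributions (after 30 returned to A): A=63, B=14, C=35, D=55, F=63
Folded: B, E
Pot levels (distinct totals of non-folded players): 35, 55, 63
Layer 1-35: A 35 + B 14 + C 35 + D 35 + F 35 = 154 chips; eligible A, C, D, F
Layer 36-55: 20 each from A, D, F = 20*3 = 60 chips; eligible A, D, F
Layer 56-63: 8 each from A, F = 8*2 = 16 chips; eligible A, F

Pot 1: 154 chips, eligible: A, C, D, F
Pot 2: 60 chips, eligible: A, D, F
Pot 3: 16 chips, eligible: A, F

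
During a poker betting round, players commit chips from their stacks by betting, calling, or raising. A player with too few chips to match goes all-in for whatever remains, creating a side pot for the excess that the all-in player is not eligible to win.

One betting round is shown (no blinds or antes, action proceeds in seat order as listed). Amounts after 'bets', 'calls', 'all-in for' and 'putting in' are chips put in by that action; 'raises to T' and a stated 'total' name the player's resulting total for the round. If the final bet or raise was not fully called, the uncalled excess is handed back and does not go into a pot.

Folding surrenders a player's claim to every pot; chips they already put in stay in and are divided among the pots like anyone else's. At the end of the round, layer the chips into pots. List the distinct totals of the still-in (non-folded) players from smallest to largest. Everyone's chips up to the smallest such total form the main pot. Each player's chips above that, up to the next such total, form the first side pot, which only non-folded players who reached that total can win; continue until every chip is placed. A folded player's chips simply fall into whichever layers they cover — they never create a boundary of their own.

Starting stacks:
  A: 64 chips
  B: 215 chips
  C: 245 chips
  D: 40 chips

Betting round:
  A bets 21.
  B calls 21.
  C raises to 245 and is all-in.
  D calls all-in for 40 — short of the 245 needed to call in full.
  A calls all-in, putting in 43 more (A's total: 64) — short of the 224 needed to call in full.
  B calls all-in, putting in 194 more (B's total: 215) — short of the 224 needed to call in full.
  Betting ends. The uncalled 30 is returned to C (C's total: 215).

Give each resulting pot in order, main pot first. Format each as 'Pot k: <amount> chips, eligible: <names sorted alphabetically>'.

Pot 1: 160 chips, eligible: A, B, C, D
Pot 2: 72 chips, eligible: A, B, C
Pot 3: 302 chips, eligible: B, C

Derivation:
Contributions (after 30 returned to C): A=64, B=215, C=215, D=40
Pot levels (distinct totals of non-folded players): 40, 64, 215
Layer 1-40: 40 each from A, B, C, D = 40*4 = 160 chips; eligible A, B, C, D
Layer 41-64: 24 each from A, B, C = 24*3 = 72 chips; eligible A, B, C
Layer 65-215: 151 each from B, C = 151*2 = 302 chips; eligible B, C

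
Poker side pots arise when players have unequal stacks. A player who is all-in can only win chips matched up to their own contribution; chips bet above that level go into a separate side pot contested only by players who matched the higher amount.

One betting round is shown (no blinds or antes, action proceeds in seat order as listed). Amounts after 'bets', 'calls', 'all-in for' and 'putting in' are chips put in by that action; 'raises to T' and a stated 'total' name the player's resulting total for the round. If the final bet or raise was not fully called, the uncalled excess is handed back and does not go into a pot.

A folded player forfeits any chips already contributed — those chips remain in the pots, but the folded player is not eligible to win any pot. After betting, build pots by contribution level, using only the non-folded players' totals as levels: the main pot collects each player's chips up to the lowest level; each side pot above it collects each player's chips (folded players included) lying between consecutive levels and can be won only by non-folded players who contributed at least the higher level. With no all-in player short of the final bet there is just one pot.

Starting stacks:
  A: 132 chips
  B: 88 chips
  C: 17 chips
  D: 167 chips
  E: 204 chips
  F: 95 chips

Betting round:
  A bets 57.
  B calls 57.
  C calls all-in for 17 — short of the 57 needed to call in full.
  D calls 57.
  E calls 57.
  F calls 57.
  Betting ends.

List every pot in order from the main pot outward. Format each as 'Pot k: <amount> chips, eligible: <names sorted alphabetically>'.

Pot 1: 102 chips, eligible: A, B, C, D, E, F
Pot 2: 200 chips, eligible: A, B, D, E, F

Derivation:
Contributions: A=57, B=57, C=17, D=57, E=57, F=57
Pot levels (distinct totals of non-folded players): 17, 57
Layer 1-17: 17 each from A, B, C, D, E, F = 17*6 = 102 chips; eligible A, B, C, D, E, F
Layer 18-57: 40 each from A, B, D, E, F = 40*5 = 200 chips; eligible A, B, D, E, F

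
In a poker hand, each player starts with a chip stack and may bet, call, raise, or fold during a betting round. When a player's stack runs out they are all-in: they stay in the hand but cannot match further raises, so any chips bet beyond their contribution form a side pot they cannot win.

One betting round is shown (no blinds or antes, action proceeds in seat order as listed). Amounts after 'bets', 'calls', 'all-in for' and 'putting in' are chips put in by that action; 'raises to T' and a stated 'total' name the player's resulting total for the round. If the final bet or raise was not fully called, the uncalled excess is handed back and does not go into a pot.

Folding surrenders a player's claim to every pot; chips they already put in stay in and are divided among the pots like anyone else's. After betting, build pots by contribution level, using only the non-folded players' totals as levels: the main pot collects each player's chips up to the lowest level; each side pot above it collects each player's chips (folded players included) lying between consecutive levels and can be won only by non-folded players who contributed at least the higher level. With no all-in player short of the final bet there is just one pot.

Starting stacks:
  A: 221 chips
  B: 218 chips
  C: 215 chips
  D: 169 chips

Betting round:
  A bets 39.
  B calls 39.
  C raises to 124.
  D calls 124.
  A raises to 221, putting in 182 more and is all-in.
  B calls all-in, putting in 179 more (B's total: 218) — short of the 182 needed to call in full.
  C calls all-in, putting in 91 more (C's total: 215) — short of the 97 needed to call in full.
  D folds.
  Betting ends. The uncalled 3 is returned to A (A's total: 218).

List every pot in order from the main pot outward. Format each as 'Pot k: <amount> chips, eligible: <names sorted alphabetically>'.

Contributions (after 3 returned to A): A=218, B=218, C=215, D=124
Folded: D
Pot levels (distinct totals of non-folded players): 215, 218
Layer 1-215: A 215 + B 215 + C 215 + D 124 = 769 chips; eligible A, B, C
Layer 216-218: 3 each from A, B = 3*2 = 6 chips; eligible A, B

Pot 1: 769 chips, eligible: A, B, C
Pot 2: 6 chips, eligible: A, B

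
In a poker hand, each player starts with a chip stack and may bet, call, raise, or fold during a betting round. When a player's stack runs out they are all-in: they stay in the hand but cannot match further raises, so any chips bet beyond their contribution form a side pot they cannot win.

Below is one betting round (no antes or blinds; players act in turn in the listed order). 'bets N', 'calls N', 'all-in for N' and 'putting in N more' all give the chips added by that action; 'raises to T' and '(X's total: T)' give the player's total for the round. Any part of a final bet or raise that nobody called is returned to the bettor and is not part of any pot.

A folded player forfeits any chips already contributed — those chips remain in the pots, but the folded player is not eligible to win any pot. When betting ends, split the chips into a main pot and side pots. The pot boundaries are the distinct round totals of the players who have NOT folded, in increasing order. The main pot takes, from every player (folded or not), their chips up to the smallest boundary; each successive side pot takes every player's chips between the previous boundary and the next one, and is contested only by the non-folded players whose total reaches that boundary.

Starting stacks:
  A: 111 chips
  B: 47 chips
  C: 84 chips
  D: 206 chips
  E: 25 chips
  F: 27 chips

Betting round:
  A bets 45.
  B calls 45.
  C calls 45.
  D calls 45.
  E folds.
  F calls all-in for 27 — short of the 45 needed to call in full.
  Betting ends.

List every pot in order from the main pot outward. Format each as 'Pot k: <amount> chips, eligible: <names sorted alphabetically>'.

Pot 1: 135 chips, eligible: A, B, C, D, F
Pot 2: 72 chips, eligible: A, B, C, D

Derivation:
Contributions: A=45, B=45, C=45, D=45, F=27
Folded: E
Pot levels (distinct totals of non-folded players): 27, 45
Layer 1-27: 27 each from A, B, C, D, F = 27*5 = 135 chips; eligible A, B, C, D, F
Layer 28-45: 18 each from A, B, C, D = 18*4 = 72 chips; eligible A, B, C, D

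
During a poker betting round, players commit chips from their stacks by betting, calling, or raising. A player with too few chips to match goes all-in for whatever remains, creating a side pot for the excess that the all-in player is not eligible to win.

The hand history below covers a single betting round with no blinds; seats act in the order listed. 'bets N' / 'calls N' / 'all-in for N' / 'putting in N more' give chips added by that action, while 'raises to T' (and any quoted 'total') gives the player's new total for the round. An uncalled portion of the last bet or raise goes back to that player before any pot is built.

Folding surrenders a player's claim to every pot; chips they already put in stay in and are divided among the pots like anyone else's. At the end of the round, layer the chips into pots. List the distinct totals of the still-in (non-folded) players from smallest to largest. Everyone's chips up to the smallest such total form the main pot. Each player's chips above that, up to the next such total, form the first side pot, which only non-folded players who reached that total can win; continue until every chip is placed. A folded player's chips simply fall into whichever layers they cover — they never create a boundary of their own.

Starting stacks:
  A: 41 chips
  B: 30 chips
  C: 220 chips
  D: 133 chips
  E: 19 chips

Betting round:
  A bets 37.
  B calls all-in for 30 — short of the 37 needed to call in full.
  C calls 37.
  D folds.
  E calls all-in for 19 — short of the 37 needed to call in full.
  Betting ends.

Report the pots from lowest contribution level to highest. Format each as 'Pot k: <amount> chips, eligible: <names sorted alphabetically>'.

Pot 1: 76 chips, eligible: A, B, C, E
Pot 2: 33 chips, eligible: A, B, C
Pot 3: 14 chips, eligible: A, C

Derivation:
Contributions: A=37, B=30, C=37, E=19
Folded: D
Pot levels (distinct totals of non-folded players): 19, 30, 37
Layer 1-19: 19 each from A, B, C, E = 19*4 = 76 chips; eligible A, B, C, E
Layer 20-30: 11 each from A, B, C = 11*3 = 33 chips; eligible A, B, C
Layer 31-37: 7 each from A, C = 7*2 = 14 chips; eligible A, C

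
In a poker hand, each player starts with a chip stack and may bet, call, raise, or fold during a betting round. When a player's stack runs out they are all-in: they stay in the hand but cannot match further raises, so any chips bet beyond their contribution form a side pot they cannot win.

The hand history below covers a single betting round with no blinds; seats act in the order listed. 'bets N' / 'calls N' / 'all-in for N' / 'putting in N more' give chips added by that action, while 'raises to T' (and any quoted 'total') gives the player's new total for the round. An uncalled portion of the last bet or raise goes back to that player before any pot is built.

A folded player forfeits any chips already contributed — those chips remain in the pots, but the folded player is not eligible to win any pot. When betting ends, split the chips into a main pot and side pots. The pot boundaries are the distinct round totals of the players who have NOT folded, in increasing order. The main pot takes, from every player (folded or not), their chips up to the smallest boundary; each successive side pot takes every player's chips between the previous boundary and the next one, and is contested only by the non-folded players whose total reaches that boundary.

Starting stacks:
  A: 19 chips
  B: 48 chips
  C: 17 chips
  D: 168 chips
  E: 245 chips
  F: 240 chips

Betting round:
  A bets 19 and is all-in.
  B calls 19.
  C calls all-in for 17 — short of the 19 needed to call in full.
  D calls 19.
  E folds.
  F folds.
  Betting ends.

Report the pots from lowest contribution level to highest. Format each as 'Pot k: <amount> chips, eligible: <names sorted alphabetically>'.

Contributions: A=19, B=19, C=17, D=19
Folded: E, F
Pot levels (distinct totals of non-folded players): 17, 19
Layer 1-17: 17 each from A, B, C, D = 17*4 = 68 chips; eligible A, B, C, D
Layer 18-19: 2 each from A, B, D = 2*3 = 6 chips; eligible A, B, D

Pot 1: 68 chips, eligible: A, B, C, D
Pot 2: 6 chips, eligible: A, B, D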